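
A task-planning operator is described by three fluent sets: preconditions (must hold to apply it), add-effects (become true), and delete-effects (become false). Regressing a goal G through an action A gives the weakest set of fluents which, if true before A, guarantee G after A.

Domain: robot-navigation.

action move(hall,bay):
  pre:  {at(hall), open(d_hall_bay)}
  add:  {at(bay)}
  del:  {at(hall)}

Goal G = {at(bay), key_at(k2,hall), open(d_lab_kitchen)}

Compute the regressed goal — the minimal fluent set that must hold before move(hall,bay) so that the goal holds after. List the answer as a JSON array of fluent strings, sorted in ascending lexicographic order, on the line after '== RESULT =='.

Compute (G \ add) ∪ pre:
  G ∩ del = {}  (empty — regression defined)
  G \ add = {at(bay), key_at(k2,hall), open(d_lab_kitchen)} \ {at(bay)} = {key_at(k2,hall), open(d_lab_kitchen)}
  ∪ pre   = {key_at(k2,hall), open(d_lab_kitchen)} ∪ {at(hall), open(d_hall_bay)}
          = {at(hall), key_at(k2,hall), open(d_hall_bay), open(d_lab_kitchen)}

== RESULT ==
["at(hall)", "key_at(k2,hall)", "open(d_hall_bay)", "open(d_lab_kitchen)"]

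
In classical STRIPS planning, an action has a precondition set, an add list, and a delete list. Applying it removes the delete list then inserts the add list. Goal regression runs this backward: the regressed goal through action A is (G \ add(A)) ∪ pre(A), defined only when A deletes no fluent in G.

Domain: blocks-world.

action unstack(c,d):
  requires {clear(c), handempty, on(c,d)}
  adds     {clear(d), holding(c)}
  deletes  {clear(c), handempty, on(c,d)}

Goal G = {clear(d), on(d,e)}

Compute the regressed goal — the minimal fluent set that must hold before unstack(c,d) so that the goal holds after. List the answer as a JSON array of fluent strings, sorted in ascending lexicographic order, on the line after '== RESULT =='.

Regress:
  G ∩ del = {}  (empty — regression defined)
  G \ add = {clear(d), on(d,e)} \ {clear(d), holding(c)} = {on(d,e)}
  ∪ pre   = {on(d,e)} ∪ {clear(c), handempty, on(c,d)}
          = {clear(c), handempty, on(c,d), on(d,e)}

== RESULT ==
["clear(c)", "handempty", "on(c,d)", "on(d,e)"]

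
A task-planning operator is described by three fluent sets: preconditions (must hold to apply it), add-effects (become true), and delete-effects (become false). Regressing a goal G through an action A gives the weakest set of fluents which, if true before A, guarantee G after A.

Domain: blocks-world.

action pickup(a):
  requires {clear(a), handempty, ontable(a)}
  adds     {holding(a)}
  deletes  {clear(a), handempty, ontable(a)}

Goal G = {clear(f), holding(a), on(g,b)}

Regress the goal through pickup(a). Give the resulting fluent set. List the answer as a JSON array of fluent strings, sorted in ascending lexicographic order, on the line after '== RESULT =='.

Regress:
  G ∩ del = {}  (empty — regression defined)
  G \ add = {clear(f), holding(a), on(g,b)} \ {holding(a)} = {clear(f), on(g,b)}
  ∪ pre   = {clear(f), on(g,b)} ∪ {clear(a), handempty, ontable(a)}
          = {clear(a), clear(f), handempty, on(g,b), ontable(a)}

== RESULT ==
["clear(a)", "clear(f)", "handempty", "on(g,b)", "ontable(a)"]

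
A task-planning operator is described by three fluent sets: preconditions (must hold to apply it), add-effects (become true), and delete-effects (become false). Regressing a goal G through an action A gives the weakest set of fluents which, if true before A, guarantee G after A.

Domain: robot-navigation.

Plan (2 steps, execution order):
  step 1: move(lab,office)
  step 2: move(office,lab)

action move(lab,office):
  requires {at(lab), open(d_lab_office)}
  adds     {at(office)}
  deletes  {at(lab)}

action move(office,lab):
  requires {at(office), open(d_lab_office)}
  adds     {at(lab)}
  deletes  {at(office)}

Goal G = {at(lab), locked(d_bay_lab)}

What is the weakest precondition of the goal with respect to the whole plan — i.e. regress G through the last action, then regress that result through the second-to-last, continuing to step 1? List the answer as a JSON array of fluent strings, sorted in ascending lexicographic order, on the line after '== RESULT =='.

Regress step by step:
  through step 2 (move(office,lab)): drop {at(lab)}, keep {locked(d_bay_lab)}, require {at(office), open(d_lab_office)}
    → {at(office), locked(d_bay_lab), open(d_lab_office)}
  through step 1 (move(lab,office)): drop {at(office)}, keep {locked(d_bay_lab), open(d_lab_office)}, require {at(lab), open(d_lab_office)}
    → {at(lab), locked(d_bay_lab), open(d_lab_office)}

== RESULT ==
["at(lab)", "locked(d_bay_lab)", "open(d_lab_office)"]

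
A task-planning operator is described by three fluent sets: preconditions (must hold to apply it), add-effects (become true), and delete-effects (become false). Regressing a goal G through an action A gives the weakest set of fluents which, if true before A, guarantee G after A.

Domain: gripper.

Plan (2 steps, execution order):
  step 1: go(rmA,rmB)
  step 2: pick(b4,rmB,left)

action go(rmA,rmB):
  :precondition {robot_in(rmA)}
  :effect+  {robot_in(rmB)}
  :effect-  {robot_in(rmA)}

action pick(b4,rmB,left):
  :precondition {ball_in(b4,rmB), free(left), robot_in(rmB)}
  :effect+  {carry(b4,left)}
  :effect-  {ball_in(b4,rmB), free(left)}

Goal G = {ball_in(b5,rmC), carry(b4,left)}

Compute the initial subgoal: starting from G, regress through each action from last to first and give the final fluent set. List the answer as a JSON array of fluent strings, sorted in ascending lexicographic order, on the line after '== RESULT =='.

Work backward from the goal:
  through step 2 (pick(b4,rmB,left)): drop {carry(b4,left)}, keep {ball_in(b5,rmC)}, require {ball_in(b4,rmB), free(left), robot_in(rmB)}
    → {ball_in(b4,rmB), ball_in(b5,rmC), free(left), robot_in(rmB)}
  through step 1 (go(rmA,rmB)): drop {robot_in(rmB)}, keep {ball_in(b4,rmB), ball_in(b5,rmC), free(left)}, require {robot_in(rmA)}
    → {ball_in(b4,rmB), ball_in(b5,rmC), free(left), robot_in(rmA)}

== RESULT ==
["ball_in(b4,rmB)", "ball_in(b5,rmC)", "free(left)", "robot_in(rmA)"]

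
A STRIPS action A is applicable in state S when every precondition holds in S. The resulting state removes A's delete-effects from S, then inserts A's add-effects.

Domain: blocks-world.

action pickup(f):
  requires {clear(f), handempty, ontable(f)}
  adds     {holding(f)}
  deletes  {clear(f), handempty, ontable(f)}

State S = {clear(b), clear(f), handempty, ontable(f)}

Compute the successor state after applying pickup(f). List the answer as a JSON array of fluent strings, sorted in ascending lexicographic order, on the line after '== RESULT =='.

Progress:
  pre ⊆ S: {clear(f), handempty, ontable(f)} ⊆ S  — applicable
  S \ del = {clear(b)}
  ∪ add   = {clear(b), holding(f)}

== RESULT ==
["clear(b)", "holding(f)"]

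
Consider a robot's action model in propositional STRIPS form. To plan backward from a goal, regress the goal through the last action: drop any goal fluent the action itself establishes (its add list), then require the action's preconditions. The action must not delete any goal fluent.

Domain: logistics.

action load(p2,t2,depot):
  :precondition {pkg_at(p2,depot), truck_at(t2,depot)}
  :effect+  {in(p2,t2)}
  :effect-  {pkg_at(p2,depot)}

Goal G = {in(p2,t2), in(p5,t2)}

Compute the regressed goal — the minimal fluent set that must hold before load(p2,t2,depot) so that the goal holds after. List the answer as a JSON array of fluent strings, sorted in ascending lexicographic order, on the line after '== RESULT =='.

Regress:
  G ∩ del = {}  (empty — regression defined)
  G \ add = {in(p2,t2), in(p5,t2)} \ {in(p2,t2)} = {in(p5,t2)}
  ∪ pre   = {in(p5,t2)} ∪ {pkg_at(p2,depot), truck_at(t2,depot)}
          = {in(p5,t2), pkg_at(p2,depot), truck_at(t2,depot)}

== RESULT ==
["in(p5,t2)", "pkg_at(p2,depot)", "truck_at(t2,depot)"]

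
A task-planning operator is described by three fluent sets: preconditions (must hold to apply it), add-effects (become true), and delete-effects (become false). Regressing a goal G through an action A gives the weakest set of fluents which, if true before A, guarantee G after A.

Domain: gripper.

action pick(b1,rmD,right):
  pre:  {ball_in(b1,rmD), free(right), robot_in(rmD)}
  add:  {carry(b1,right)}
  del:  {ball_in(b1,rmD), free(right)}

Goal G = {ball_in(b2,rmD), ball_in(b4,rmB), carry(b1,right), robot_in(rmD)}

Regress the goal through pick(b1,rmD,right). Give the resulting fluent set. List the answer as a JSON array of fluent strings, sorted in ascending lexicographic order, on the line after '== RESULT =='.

Compute (G \ add) ∪ pre:
  G ∩ del = {}  (empty — regression defined)
  G \ add = {ball_in(b2,rmD), ball_in(b4,rmB), carry(b1,right), robot_in(rmD)} \ {carry(b1,right)} = {ball_in(b2,rmD), ball_in(b4,rmB), robot_in(rmD)}
  ∪ pre   = {ball_in(b2,rmD), ball_in(b4,rmB), robot_in(rmD)} ∪ {ball_in(b1,rmD), free(right), robot_in(rmD)}
          = {ball_in(b1,rmD), ball_in(b2,rmD), ball_in(b4,rmB), free(right), robot_in(rmD)}

== RESULT ==
["ball_in(b1,rmD)", "ball_in(b2,rmD)", "ball_in(b4,rmB)", "free(right)", "robot_in(rmD)"]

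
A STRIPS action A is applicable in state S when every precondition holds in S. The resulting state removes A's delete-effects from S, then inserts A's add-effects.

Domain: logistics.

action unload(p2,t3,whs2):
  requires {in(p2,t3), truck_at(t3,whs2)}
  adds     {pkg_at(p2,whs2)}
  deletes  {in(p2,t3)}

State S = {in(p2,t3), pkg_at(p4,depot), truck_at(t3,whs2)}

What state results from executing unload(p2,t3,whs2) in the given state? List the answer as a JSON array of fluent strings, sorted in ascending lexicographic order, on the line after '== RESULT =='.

Compute (S \ del) ∪ add:
  pre ⊆ S: {in(p2,t3), truck_at(t3,whs2)} ⊆ S  — applicable
  S \ del = {pkg_at(p4,depot), truck_at(t3,whs2)}
  ∪ add   = {pkg_at(p2,whs2), pkg_at(p4,depot), truck_at(t3,whs2)}

== RESULT ==
["pkg_at(p2,whs2)", "pkg_at(p4,depot)", "truck_at(t3,whs2)"]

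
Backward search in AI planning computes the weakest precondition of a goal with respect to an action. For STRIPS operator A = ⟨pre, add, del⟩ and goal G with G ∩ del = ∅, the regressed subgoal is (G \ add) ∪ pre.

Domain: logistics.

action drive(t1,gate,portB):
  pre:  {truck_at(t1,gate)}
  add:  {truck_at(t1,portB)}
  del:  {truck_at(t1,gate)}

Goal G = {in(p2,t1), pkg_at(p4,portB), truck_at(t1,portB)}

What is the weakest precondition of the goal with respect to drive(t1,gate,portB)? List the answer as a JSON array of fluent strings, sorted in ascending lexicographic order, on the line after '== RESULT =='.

Regress:
  G ∩ del = {}  (empty — regression defined)
  G \ add = {in(p2,t1), pkg_at(p4,portB), truck_at(t1,portB)} \ {truck_at(t1,portB)} = {in(p2,t1), pkg_at(p4,portB)}
  ∪ pre   = {in(p2,t1), pkg_at(p4,portB)} ∪ {truck_at(t1,gate)}
          = {in(p2,t1), pkg_at(p4,portB), truck_at(t1,gate)}

== RESULT ==
["in(p2,t1)", "pkg_at(p4,portB)", "truck_at(t1,gate)"]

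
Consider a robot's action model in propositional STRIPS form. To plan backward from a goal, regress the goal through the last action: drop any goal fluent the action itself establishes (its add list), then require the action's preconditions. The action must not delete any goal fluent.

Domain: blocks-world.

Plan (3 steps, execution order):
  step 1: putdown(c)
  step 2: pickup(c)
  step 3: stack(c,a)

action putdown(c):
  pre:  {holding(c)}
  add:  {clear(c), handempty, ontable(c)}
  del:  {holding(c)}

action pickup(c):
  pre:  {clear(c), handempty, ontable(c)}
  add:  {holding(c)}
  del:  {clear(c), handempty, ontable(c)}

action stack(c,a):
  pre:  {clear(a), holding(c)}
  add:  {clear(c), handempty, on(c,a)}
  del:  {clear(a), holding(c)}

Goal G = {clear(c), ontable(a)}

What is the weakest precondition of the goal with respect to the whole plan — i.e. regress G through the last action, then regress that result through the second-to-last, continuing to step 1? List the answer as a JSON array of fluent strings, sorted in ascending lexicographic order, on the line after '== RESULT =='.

Regress step by step:
  through step 3 (stack(c,a)): drop {clear(c)}, keep {ontable(a)}, require {clear(a), holding(c)}
    → {clear(a), holding(c), ontable(a)}
  through step 2 (pickup(c)): drop {holding(c)}, keep {clear(a), ontable(a)}, require {clear(c), handempty, ontable(c)}
    → {clear(a), clear(c), handempty, ontable(a), ontable(c)}
  through step 1 (putdown(c)): drop {clear(c), handempty, ontable(c)}, keep {clear(a), ontable(a)}, require {holding(c)}
    → {clear(a), holding(c), ontable(a)}

== RESULT ==
["clear(a)", "holding(c)", "ontable(a)"]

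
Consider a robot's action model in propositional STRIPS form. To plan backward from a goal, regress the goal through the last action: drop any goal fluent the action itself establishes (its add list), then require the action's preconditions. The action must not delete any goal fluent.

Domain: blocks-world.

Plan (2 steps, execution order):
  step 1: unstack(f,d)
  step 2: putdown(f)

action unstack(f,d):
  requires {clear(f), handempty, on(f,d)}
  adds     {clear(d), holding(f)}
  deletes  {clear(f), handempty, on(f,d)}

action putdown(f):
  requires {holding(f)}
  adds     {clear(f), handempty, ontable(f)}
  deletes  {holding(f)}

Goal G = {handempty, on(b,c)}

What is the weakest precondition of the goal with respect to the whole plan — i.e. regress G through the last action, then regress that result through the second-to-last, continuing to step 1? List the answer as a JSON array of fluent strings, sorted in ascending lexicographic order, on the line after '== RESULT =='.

Regress step by step:
  through step 2 (putdown(f)): drop {handempty}, keep {on(b,c)}, require {holding(f)}
    → {holding(f), on(b,c)}
  through step 1 (unstack(f,d)): drop {holding(f)}, keep {on(b,c)}, require {clear(f), handempty, on(f,d)}
    → {clear(f), handempty, on(b,c), on(f,d)}

== RESULT ==
["clear(f)", "handempty", "on(b,c)", "on(f,d)"]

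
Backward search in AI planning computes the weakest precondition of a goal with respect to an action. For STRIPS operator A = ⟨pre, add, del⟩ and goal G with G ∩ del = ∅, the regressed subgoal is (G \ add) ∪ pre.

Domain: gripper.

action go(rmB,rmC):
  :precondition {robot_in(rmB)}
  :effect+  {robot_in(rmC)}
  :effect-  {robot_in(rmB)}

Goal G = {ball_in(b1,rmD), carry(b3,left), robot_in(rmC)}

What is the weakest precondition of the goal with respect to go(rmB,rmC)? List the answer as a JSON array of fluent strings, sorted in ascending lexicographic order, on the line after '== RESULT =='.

Compute (G \ add) ∪ pre:
  G ∩ del = {}  (empty — regression defined)
  G \ add = {ball_in(b1,rmD), carry(b3,left), robot_in(rmC)} \ {robot_in(rmC)} = {ball_in(b1,rmD), carry(b3,left)}
  ∪ pre   = {ball_in(b1,rmD), carry(b3,left)} ∪ {robot_in(rmB)}
          = {ball_in(b1,rmD), carry(b3,left), robot_in(rmB)}

== RESULT ==
["ball_in(b1,rmD)", "carry(b3,left)", "robot_in(rmB)"]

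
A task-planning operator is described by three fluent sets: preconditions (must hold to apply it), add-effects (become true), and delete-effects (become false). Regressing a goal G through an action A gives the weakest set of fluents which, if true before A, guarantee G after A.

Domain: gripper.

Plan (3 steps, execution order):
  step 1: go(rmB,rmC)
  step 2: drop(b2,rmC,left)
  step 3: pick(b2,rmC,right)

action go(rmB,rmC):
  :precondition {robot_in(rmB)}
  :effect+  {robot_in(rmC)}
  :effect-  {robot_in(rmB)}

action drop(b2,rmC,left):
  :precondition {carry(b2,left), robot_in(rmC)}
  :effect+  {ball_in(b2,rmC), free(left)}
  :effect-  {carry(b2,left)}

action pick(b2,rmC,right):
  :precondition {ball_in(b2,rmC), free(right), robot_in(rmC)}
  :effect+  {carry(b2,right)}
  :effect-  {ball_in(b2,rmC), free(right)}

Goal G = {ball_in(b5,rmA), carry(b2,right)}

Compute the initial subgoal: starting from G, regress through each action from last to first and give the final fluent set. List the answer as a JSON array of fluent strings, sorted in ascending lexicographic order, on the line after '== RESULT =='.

Work backward from the goal:
  through step 3 (pick(b2,rmC,right)): drop {carry(b2,right)}, keep {ball_in(b5,rmA)}, require {ball_in(b2,rmC), free(right), robot_in(rmC)}
    → {ball_in(b2,rmC), ball_in(b5,rmA), free(right), robot_in(rmC)}
  through step 2 (drop(b2,rmC,left)): drop {ball_in(b2,rmC)}, keep {ball_in(b5,rmA), free(right), robot_in(rmC)}, require {carry(b2,left), robot_in(rmC)}
    → {ball_in(b5,rmA), carry(b2,left), free(right), robot_in(rmC)}
  through step 1 (go(rmB,rmC)): drop {robot_in(rmC)}, keep {ball_in(b5,rmA), carry(b2,left), free(right)}, require {robot_in(rmB)}
    → {ball_in(b5,rmA), carry(b2,left), free(right), robot_in(rmB)}

== RESULT ==
["ball_in(b5,rmA)", "carry(b2,left)", "free(right)", "robot_in(rmB)"]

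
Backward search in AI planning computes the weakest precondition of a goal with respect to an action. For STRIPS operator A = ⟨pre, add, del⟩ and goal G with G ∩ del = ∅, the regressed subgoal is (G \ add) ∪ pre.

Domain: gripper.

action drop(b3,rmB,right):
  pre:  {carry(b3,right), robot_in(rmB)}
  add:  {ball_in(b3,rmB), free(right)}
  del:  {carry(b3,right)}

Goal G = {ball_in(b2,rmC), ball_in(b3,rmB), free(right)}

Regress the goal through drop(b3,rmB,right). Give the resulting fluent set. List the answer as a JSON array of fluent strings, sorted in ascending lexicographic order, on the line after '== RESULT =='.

Compute (G \ add) ∪ pre:
  G ∩ del = {}  (empty — regression defined)
  G \ add = {ball_in(b2,rmC), ball_in(b3,rmB), free(right)} \ {ball_in(b3,rmB), free(right)} = {ball_in(b2,rmC)}
  ∪ pre   = {ball_in(b2,rmC)} ∪ {carry(b3,right), robot_in(rmB)}
          = {ball_in(b2,rmC), carry(b3,right), robot_in(rmB)}

== RESULT ==
["ball_in(b2,rmC)", "carry(b3,right)", "robot_in(rmB)"]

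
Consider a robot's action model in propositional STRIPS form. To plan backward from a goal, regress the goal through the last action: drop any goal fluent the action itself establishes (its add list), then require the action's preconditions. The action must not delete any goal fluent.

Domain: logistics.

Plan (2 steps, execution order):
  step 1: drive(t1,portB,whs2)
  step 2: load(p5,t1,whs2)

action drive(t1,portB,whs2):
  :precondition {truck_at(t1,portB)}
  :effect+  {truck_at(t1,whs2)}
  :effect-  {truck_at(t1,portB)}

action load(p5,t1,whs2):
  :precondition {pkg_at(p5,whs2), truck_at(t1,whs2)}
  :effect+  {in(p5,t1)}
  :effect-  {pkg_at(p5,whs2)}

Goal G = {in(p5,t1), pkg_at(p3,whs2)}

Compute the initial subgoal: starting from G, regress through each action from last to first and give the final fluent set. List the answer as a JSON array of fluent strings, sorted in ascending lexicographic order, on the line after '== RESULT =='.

Regress step by step:
  through step 2 (load(p5,t1,whs2)): drop {in(p5,t1)}, keep {pkg_at(p3,whs2)}, require {pkg_at(p5,whs2), truck_at(t1,whs2)}
    → {pkg_at(p3,whs2), pkg_at(p5,whs2), truck_at(t1,whs2)}
  through step 1 (drive(t1,portB,whs2)): drop {truck_at(t1,whs2)}, keep {pkg_at(p3,whs2), pkg_at(p5,whs2)}, require {truck_at(t1,portB)}
    → {pkg_at(p3,whs2), pkg_at(p5,whs2), truck_at(t1,portB)}

== RESULT ==
["pkg_at(p3,whs2)", "pkg_at(p5,whs2)", "truck_at(t1,portB)"]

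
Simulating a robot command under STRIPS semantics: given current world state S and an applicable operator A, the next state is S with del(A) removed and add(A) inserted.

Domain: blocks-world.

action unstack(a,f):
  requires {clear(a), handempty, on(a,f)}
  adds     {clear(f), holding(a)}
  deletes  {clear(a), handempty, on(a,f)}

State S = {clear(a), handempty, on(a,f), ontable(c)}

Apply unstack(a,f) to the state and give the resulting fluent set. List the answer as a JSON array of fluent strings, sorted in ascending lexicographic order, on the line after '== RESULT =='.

Compute (S \ del) ∪ add:
  pre ⊆ S: {clear(a), handempty, on(a,f)} ⊆ S  — applicable
  S \ del = {ontable(c)}
  ∪ add   = {clear(f), holding(a), ontable(c)}

== RESULT ==
["clear(f)", "holding(a)", "ontable(c)"]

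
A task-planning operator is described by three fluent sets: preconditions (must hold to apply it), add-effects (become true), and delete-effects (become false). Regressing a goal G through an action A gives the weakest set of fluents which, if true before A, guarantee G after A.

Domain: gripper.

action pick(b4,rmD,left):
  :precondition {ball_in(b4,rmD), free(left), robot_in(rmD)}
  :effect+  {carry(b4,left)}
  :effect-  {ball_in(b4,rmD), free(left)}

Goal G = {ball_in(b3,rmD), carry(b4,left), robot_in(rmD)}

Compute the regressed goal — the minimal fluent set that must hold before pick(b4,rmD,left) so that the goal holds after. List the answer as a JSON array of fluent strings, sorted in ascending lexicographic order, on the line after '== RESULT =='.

Compute (G \ add) ∪ pre:
  G ∩ del = {}  (empty — regression defined)
  G \ add = {ball_in(b3,rmD), carry(b4,left), robot_in(rmD)} \ {carry(b4,left)} = {ball_in(b3,rmD), robot_in(rmD)}
  ∪ pre   = {ball_in(b3,rmD), robot_in(rmD)} ∪ {ball_in(b4,rmD), free(left), robot_in(rmD)}
          = {ball_in(b3,rmD), ball_in(b4,rmD), free(left), robot_in(rmD)}

== RESULT ==
["ball_in(b3,rmD)", "ball_in(b4,rmD)", "free(left)", "robot_in(rmD)"]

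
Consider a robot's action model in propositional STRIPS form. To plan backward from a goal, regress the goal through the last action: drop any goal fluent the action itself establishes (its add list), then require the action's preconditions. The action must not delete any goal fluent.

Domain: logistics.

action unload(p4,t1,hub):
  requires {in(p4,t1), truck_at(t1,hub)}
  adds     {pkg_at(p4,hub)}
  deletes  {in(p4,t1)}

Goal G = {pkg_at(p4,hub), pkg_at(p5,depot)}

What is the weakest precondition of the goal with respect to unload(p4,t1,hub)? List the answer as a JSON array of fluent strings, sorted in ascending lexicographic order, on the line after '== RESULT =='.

Regress:
  G ∩ del = {}  (empty — regression defined)
  G \ add = {pkg_at(p4,hub), pkg_at(p5,depot)} \ {pkg_at(p4,hub)} = {pkg_at(p5,depot)}
  ∪ pre   = {pkg_at(p5,depot)} ∪ {in(p4,t1), truck_at(t1,hub)}
          = {in(p4,t1), pkg_at(p5,depot), truck_at(t1,hub)}

== RESULT ==
["in(p4,t1)", "pkg_at(p5,depot)", "truck_at(t1,hub)"]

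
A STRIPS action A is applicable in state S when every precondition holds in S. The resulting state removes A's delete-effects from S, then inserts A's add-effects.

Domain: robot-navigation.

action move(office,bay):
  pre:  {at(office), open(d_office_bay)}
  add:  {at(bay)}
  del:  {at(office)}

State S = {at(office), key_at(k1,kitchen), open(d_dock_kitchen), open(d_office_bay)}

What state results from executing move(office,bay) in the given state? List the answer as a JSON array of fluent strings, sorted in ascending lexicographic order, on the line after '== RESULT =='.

Progress:
  pre ⊆ S: {at(office), open(d_office_bay)} ⊆ S  — applicable
  S \ del = {key_at(k1,kitchen), open(d_dock_kitchen), open(d_office_bay)}
  ∪ add   = {at(bay), key_at(k1,kitchen), open(d_dock_kitchen), open(d_office_bay)}

== RESULT ==
["at(bay)", "key_at(k1,kitchen)", "open(d_dock_kitchen)", "open(d_office_bay)"]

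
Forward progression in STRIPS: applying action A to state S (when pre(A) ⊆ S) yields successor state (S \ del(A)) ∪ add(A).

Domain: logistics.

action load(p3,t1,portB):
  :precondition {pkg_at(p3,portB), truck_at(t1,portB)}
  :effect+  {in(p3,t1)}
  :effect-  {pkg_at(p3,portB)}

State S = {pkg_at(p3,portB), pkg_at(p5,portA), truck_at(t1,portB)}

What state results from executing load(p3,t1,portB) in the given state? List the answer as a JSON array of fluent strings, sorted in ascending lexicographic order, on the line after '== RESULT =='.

Compute (S \ del) ∪ add:
  pre ⊆ S: {pkg_at(p3,portB), truck_at(t1,portB)} ⊆ S  — applicable
  S \ del = {pkg_at(p5,portA), truck_at(t1,portB)}
  ∪ add   = {in(p3,t1), pkg_at(p5,portA), truck_at(t1,portB)}

== RESULT ==
["in(p3,t1)", "pkg_at(p5,portA)", "truck_at(t1,portB)"]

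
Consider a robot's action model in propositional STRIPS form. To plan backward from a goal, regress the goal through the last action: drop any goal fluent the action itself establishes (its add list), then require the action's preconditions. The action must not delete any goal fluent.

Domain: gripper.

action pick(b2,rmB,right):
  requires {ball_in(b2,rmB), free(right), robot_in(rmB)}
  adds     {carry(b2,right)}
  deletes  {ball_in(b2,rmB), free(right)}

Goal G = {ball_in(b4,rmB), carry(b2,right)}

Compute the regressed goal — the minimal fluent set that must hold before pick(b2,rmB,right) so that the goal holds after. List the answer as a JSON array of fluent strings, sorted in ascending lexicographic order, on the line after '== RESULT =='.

Regress:
  G ∩ del = {}  (empty — regression defined)
  G \ add = {ball_in(b4,rmB), carry(b2,right)} \ {carry(b2,right)} = {ball_in(b4,rmB)}
  ∪ pre   = {ball_in(b4,rmB)} ∪ {ball_in(b2,rmB), free(right), robot_in(rmB)}
          = {ball_in(b2,rmB), ball_in(b4,rmB), free(right), robot_in(rmB)}

== RESULT ==
["ball_in(b2,rmB)", "ball_in(b4,rmB)", "free(right)", "robot_in(rmB)"]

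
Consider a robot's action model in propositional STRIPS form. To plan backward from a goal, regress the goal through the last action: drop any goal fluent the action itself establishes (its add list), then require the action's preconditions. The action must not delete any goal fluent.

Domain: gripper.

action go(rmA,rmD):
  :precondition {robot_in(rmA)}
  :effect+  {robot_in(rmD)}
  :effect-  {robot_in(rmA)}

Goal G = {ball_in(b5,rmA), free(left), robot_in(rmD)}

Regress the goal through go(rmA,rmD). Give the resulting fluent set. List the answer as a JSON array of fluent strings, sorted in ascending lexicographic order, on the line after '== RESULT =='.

Regress:
  G ∩ del = {}  (empty — regression defined)
  G \ add = {ball_in(b5,rmA), free(left), robot_in(rmD)} \ {robot_in(rmD)} = {ball_in(b5,rmA), free(left)}
  ∪ pre   = {ball_in(b5,rmA), free(left)} ∪ {robot_in(rmA)}
          = {ball_in(b5,rmA), free(left), robot_in(rmA)}

== RESULT ==
["ball_in(b5,rmA)", "free(left)", "robot_in(rmA)"]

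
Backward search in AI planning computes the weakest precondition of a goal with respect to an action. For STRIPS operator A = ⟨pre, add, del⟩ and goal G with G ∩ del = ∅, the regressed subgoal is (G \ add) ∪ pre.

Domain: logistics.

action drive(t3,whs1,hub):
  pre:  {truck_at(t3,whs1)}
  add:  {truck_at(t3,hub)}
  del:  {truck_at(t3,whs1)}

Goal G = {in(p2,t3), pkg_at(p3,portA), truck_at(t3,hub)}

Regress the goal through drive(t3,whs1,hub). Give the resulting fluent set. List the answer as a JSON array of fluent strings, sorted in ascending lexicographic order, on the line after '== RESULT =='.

Regress:
  G ∩ del = {}  (empty — regression defined)
  G \ add = {in(p2,t3), pkg_at(p3,portA), truck_at(t3,hub)} \ {truck_at(t3,hub)} = {in(p2,t3), pkg_at(p3,portA)}
  ∪ pre   = {in(p2,t3), pkg_at(p3,portA)} ∪ {truck_at(t3,whs1)}
          = {in(p2,t3), pkg_at(p3,portA), truck_at(t3,whs1)}

== RESULT ==
["in(p2,t3)", "pkg_at(p3,portA)", "truck_at(t3,whs1)"]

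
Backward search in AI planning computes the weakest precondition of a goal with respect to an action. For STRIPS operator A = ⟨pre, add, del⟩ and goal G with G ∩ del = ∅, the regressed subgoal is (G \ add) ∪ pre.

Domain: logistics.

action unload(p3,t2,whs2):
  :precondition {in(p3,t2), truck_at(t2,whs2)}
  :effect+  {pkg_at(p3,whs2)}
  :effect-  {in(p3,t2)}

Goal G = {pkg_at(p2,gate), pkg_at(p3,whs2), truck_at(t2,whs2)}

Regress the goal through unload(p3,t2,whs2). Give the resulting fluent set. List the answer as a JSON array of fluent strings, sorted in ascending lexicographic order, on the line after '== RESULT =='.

Compute (G \ add) ∪ pre:
  G ∩ del = {}  (empty — regression defined)
  G \ add = {pkg_at(p2,gate), pkg_at(p3,whs2), truck_at(t2,whs2)} \ {pkg_at(p3,whs2)} = {pkg_at(p2,gate), truck_at(t2,whs2)}
  ∪ pre   = {pkg_at(p2,gate), truck_at(t2,whs2)} ∪ {in(p3,t2), truck_at(t2,whs2)}
          = {in(p3,t2), pkg_at(p2,gate), truck_at(t2,whs2)}

== RESULT ==
["in(p3,t2)", "pkg_at(p2,gate)", "truck_at(t2,whs2)"]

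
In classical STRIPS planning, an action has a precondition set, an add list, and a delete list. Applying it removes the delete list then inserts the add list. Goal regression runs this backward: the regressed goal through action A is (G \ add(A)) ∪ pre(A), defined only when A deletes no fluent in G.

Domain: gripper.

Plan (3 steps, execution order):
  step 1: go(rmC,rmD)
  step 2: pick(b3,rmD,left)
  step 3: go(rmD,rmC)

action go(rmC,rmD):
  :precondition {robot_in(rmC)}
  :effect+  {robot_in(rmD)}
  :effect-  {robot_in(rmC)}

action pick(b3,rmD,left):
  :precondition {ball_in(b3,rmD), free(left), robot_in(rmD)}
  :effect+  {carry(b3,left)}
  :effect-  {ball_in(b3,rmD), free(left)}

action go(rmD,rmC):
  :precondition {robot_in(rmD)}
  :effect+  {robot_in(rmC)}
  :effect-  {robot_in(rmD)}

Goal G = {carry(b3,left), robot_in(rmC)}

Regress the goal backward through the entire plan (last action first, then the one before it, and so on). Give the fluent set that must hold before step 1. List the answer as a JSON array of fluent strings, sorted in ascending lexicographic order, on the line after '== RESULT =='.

Regress step by step:
  through step 3 (go(rmD,rmC)): drop {robot_in(rmC)}, keep {carry(b3,left)}, require {robot_in(rmD)}
    → {carry(b3,left), robot_in(rmD)}
  through step 2 (pick(b3,rmD,left)): drop {carry(b3,left)}, keep {robot_in(rmD)}, require {ball_in(b3,rmD), free(left), robot_in(rmD)}
    → {ball_in(b3,rmD), free(left), robot_in(rmD)}
  through step 1 (go(rmC,rmD)): drop {robot_in(rmD)}, keep {ball_in(b3,rmD), free(left)}, require {robot_in(rmC)}
    → {ball_in(b3,rmD), free(left), robot_in(rmC)}

== RESULT ==
["ball_in(b3,rmD)", "free(left)", "robot_in(rmC)"]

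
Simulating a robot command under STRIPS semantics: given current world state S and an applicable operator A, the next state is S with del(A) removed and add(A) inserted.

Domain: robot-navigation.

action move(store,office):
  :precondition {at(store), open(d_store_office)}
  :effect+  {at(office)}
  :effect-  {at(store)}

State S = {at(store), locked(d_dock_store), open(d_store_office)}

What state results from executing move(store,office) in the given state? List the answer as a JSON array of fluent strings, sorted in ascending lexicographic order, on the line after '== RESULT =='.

Progress:
  pre ⊆ S: {at(store), open(d_store_office)} ⊆ S  — applicable
  S \ del = {locked(d_dock_store), open(d_store_office)}
  ∪ add   = {at(office), locked(d_dock_store), open(d_store_office)}

== RESULT ==
["at(office)", "locked(d_dock_store)", "open(d_store_office)"]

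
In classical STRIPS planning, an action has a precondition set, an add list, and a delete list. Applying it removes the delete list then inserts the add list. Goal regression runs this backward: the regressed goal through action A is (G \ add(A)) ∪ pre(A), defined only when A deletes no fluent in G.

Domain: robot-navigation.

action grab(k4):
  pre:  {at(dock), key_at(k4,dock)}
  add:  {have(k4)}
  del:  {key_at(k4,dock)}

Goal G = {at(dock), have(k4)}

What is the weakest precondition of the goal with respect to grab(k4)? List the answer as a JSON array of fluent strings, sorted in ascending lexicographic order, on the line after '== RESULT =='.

Compute (G \ add) ∪ pre:
  G ∩ del = {}  (empty — regression defined)
  G \ add = {at(dock), have(k4)} \ {have(k4)} = {at(dock)}
  ∪ pre   = {at(dock)} ∪ {at(dock), key_at(k4,dock)}
          = {at(dock), key_at(k4,dock)}

== RESULT ==
["at(dock)", "key_at(k4,dock)"]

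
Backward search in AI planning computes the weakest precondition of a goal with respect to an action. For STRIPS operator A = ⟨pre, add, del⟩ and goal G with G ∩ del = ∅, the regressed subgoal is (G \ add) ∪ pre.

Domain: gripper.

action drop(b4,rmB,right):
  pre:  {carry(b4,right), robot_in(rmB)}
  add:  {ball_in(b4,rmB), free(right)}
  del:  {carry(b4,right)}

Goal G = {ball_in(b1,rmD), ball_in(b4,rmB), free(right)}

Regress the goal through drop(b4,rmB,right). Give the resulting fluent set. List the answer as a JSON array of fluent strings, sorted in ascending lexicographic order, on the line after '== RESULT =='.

Regress:
  G ∩ del = {}  (empty — regression defined)
  G \ add = {ball_in(b1,rmD), ball_in(b4,rmB), free(right)} \ {ball_in(b4,rmB), free(right)} = {ball_in(b1,rmD)}
  ∪ pre   = {ball_in(b1,rmD)} ∪ {carry(b4,right), robot_in(rmB)}
          = {ball_in(b1,rmD), carry(b4,right), robot_in(rmB)}

== RESULT ==
["ball_in(b1,rmD)", "carry(b4,right)", "robot_in(rmB)"]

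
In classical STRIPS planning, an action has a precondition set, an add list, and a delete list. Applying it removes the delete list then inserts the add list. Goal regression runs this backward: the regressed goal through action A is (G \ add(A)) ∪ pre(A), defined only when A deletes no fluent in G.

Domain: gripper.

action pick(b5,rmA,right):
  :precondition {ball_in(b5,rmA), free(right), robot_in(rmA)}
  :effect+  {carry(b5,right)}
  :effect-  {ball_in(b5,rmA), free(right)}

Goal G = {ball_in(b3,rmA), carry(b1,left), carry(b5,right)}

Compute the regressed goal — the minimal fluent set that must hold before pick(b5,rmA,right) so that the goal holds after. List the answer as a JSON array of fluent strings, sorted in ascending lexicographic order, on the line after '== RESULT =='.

Regress:
  G ∩ del = {}  (empty — regression defined)
  G \ add = {ball_in(b3,rmA), carry(b1,left), carry(b5,right)} \ {carry(b5,right)} = {ball_in(b3,rmA), carry(b1,left)}
  ∪ pre   = {ball_in(b3,rmA), carry(b1,left)} ∪ {ball_in(b5,rmA), free(right), robot_in(rmA)}
          = {ball_in(b3,rmA), ball_in(b5,rmA), carry(b1,left), free(right), robot_in(rmA)}

== RESULT ==
["ball_in(b3,rmA)", "ball_in(b5,rmA)", "carry(b1,left)", "free(right)", "robot_in(rmA)"]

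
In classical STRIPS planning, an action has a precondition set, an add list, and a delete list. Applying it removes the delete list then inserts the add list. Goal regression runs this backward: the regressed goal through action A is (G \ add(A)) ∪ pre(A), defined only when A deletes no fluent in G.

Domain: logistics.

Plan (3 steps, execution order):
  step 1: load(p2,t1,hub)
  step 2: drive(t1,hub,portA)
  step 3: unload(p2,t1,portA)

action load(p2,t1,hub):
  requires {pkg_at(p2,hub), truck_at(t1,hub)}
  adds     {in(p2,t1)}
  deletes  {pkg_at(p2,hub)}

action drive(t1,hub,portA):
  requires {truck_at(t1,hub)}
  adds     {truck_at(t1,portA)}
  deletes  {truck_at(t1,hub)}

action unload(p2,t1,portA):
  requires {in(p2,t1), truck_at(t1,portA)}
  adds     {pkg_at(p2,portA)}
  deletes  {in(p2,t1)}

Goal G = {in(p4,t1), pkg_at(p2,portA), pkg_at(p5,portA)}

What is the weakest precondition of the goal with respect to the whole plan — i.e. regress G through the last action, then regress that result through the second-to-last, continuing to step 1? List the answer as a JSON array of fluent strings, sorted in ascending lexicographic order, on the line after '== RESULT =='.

Work backward from the goal:
  through step 3 (unload(p2,t1,portA)): drop {pkg_at(p2,portA)}, keep {in(p4,t1), pkg_at(p5,portA)}, require {in(p2,t1), truck_at(t1,portA)}
    → {in(p2,t1), in(p4,t1), pkg_at(p5,portA), truck_at(t1,portA)}
  through step 2 (drive(t1,hub,portA)): drop {truck_at(t1,portA)}, keep {in(p2,t1), in(p4,t1), pkg_at(p5,portA)}, require {truck_at(t1,hub)}
    → {in(p2,t1), in(p4,t1), pkg_at(p5,portA), truck_at(t1,hub)}
  through step 1 (load(p2,t1,hub)): drop {in(p2,t1)}, keep {in(p4,t1), pkg_at(p5,portA), truck_at(t1,hub)}, require {pkg_at(p2,hub), truck_at(t1,hub)}
    → {in(p4,t1), pkg_at(p2,hub), pkg_at(p5,portA), truck_at(t1,hub)}

== RESULT ==
["in(p4,t1)", "pkg_at(p2,hub)", "pkg_at(p5,portA)", "truck_at(t1,hub)"]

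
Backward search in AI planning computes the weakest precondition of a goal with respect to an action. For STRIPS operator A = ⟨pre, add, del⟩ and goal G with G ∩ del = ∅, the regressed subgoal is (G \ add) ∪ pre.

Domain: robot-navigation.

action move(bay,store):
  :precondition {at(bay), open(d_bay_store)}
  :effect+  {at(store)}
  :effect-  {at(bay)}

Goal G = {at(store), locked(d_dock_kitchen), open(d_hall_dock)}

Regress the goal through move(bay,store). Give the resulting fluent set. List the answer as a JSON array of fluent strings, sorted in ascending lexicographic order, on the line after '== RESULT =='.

Regress:
  G ∩ del = {}  (empty — regression defined)
  G \ add = {at(store), locked(d_dock_kitchen), open(d_hall_dock)} \ {at(store)} = {locked(d_dock_kitchen), open(d_hall_dock)}
  ∪ pre   = {locked(d_dock_kitchen), open(d_hall_dock)} ∪ {at(bay), open(d_bay_store)}
          = {at(bay), locked(d_dock_kitchen), open(d_bay_store), open(d_hall_dock)}

== RESULT ==
["at(bay)", "locked(d_dock_kitchen)", "open(d_bay_store)", "open(d_hall_dock)"]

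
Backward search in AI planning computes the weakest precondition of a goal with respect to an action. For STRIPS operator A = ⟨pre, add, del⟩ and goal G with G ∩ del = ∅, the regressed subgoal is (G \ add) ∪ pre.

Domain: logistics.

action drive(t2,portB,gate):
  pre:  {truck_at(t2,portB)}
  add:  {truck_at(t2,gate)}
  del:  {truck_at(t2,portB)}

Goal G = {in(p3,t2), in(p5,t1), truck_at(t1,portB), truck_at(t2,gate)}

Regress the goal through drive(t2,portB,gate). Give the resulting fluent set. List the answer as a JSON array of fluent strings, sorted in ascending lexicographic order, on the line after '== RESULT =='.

Regress:
  G ∩ del = {}  (empty — regression defined)
  G \ add = {in(p3,t2), in(p5,t1), truck_at(t1,portB), truck_at(t2,gate)} \ {truck_at(t2,gate)} = {in(p3,t2), in(p5,t1), truck_at(t1,portB)}
  ∪ pre   = {in(p3,t2), in(p5,t1), truck_at(t1,portB)} ∪ {truck_at(t2,portB)}
          = {in(p3,t2), in(p5,t1), truck_at(t1,portB), truck_at(t2,portB)}

== RESULT ==
["in(p3,t2)", "in(p5,t1)", "truck_at(t1,portB)", "truck_at(t2,portB)"]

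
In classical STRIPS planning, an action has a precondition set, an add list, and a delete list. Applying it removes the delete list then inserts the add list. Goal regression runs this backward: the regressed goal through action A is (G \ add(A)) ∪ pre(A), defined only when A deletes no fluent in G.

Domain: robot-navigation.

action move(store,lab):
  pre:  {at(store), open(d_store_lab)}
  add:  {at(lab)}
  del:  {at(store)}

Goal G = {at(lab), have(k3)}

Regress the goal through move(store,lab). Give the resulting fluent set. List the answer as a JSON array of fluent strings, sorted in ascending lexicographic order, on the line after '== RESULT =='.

Regress:
  G ∩ del = {}  (empty — regression defined)
  G \ add = {at(lab), have(k3)} \ {at(lab)} = {have(k3)}
  ∪ pre   = {have(k3)} ∪ {at(store), open(d_store_lab)}
          = {at(store), have(k3), open(d_store_lab)}

== RESULT ==
["at(store)", "have(k3)", "open(d_store_lab)"]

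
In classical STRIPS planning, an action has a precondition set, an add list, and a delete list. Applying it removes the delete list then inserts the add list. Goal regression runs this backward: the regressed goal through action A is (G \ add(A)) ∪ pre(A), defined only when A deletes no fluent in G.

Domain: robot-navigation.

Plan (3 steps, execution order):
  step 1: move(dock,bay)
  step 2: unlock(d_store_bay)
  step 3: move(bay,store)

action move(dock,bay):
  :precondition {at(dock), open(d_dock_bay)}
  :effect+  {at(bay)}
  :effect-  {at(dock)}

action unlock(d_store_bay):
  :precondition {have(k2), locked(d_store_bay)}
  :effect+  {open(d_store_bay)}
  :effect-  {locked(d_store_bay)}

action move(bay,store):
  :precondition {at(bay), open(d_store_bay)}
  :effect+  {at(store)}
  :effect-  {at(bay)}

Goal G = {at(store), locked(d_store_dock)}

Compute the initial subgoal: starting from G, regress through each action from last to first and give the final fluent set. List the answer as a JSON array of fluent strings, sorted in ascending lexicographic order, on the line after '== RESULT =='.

Regress step by step:
  through step 3 (move(bay,store)): drop {at(store)}, keep {locked(d_store_dock)}, require {at(bay), open(d_store_bay)}
    → {at(bay), locked(d_store_dock), open(d_store_bay)}
  through step 2 (unlock(d_store_bay)): drop {open(d_store_bay)}, keep {at(bay), locked(d_store_dock)}, require {have(k2), locked(d_store_bay)}
    → {at(bay), have(k2), locked(d_store_bay), locked(d_store_dock)}
  through step 1 (move(dock,bay)): drop {at(bay)}, keep {have(k2), locked(d_store_bay), locked(d_store_dock)}, require {at(dock), open(d_dock_bay)}
    → {at(dock), have(k2), locked(d_store_bay), locked(d_store_dock), open(d_dock_bay)}

== RESULT ==
["at(dock)", "have(k2)", "locked(d_store_bay)", "locked(d_store_dock)", "open(d_dock_bay)"]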